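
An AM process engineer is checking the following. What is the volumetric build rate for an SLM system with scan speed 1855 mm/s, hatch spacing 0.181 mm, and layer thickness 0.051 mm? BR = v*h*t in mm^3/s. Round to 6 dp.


Rate = 1855 * 0.181 * 0.051 = 17.123505 mm^3/s


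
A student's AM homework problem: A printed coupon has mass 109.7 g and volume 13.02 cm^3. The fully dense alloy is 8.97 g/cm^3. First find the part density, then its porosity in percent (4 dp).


rho_part = 109.7 / 13.02 = 8.42549923 g/cm^3
Porosity = (1 - 8.42549923/8.97)*100 = 6.0702 %


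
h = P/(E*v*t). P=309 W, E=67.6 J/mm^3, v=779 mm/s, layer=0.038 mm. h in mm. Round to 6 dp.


h = 309 / (67.6*779*0.038) = 0.154415 mm


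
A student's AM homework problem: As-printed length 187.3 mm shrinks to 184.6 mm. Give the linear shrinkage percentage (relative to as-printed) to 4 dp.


Shrinkage = ((187.3-184.6)/187.3)*100 = 1.4415 %


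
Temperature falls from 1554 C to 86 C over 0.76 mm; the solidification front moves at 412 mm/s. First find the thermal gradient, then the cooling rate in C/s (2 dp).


G = (1554-86)/0.76 = 1931.57894737 C/mm
CR = 1931.57894737 * 412 = 795810.53 C/s


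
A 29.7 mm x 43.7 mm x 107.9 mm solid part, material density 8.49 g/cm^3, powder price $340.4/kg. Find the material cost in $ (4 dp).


V = 29.7 * 43.7 * 107.9 = 140042.331 mm^3 = 140.042331 cm^3
Mass = 140.042331 * 8.49 / 1000 = 1.18895939 kg
Cost = 1.18895939 * 340.4 = 404.7218 $


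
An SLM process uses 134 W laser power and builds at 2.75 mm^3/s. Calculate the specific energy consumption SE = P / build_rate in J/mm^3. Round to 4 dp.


SE = 134 / 2.75 = 48.7273 J/mm^3


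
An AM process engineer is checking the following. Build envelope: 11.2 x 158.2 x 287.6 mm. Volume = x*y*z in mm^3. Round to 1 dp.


V = 11.2 * 158.2 * 287.6 = 509581.2 mm^3


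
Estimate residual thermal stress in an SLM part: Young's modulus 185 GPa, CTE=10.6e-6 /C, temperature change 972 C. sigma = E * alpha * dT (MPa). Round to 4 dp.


sigma = 185*1000 * 10.6e-6 * 972 = 1906.092 MPa


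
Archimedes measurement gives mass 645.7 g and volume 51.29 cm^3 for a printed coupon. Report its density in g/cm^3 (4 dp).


rho = 645.7 / 51.29 = 12.5892 g/cm^3


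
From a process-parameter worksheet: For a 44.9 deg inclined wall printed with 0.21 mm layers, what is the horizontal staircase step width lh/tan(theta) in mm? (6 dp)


step = 0.21 / tan(44.9) = 0.210734 mm


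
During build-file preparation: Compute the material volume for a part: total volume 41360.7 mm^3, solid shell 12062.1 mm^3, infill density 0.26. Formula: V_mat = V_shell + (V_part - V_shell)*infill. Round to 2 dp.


V_infill = (41360.7 - 12062.1) * 0.26 = 7617.64
V_total = 12062.1 + 7617.64 = 19679.74 mm^3


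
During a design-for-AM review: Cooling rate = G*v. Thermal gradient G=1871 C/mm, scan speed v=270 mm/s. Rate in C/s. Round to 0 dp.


CR = 1871 * 270 = 505170 C/s


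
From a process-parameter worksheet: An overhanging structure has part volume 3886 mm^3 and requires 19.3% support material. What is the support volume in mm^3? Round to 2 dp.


V_support = 3886 * 0.193 = 750.0 mm^3


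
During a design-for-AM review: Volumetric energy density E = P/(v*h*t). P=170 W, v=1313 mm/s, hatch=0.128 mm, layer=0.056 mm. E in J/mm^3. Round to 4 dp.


E = 170 / (1313*0.128*0.056) = 18.0628 J/mm^3


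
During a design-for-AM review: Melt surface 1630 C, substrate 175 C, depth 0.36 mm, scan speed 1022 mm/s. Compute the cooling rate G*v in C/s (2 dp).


G = (1630-175)/0.36 = 4041.66666667 C/mm
CR = 4041.66666667 * 1022 = 4130583.33 C/s


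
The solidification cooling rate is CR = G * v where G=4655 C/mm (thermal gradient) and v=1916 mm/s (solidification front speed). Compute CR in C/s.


CR = 4655 * 1916 = 8918980 C/s


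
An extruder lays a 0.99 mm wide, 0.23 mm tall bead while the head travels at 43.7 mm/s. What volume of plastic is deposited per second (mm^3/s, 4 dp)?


Rate = 0.99 * 0.23 * 43.7 = 9.9505 mm^3/s


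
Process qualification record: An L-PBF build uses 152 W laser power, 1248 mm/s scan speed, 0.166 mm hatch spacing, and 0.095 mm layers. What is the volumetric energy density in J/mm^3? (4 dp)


E = 152 / (1248*0.166*0.095) = 7.7232 J/mm^3


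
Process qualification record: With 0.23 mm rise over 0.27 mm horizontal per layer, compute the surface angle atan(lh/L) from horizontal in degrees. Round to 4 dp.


angle = atan(0.23/0.27) = 40.4261 degrees


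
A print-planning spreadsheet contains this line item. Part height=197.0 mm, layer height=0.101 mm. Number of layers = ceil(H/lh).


Layers = ceil(197.0/0.101) = 1951


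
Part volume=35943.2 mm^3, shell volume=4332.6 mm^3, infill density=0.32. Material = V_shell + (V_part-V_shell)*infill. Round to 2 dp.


V_infill = (35943.2 - 4332.6) * 0.32 = 10115.39
V_total = 4332.6 + 10115.39 = 14447.99 mm^3


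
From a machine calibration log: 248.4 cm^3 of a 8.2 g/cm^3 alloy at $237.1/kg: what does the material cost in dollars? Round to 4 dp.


Mass = 248.4*8.2/1000 = 2.03688 kg
Cost = 2.03688 * 237.1 = 482.9442 $


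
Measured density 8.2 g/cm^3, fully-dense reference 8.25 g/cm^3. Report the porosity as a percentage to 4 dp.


Porosity = (1-8.2/8.25)*100 = 0.6061 %


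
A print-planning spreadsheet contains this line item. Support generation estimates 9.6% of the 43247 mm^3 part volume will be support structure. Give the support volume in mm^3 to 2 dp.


V_support = 43247 * 0.096 = 4151.71 mm^3


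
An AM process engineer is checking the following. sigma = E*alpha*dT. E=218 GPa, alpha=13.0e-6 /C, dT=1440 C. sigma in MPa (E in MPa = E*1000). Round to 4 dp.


sigma = 218*1000 * 13.0e-6 * 1440 = 4080.96 MPa


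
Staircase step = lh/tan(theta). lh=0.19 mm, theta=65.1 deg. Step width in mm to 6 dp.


step = 0.19 / tan(65.1) = 0.088195 mm


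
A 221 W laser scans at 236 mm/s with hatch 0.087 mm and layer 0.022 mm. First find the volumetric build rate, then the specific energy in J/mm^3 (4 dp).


Build rate = 236 * 0.087 * 0.022 = 0.451704 mm^3/s
SE = 221 / 0.451704 = 489.2585 J/mm^3


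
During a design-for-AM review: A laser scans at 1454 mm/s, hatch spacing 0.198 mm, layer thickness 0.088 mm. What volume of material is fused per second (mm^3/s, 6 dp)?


Rate = 1454 * 0.198 * 0.088 = 25.334496 mm^3/s


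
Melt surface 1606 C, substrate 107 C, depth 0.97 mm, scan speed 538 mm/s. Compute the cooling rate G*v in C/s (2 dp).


G = (1606-107)/0.97 = 1545.36082474 C/mm
CR = 1545.36082474 * 538 = 831404.12 C/s


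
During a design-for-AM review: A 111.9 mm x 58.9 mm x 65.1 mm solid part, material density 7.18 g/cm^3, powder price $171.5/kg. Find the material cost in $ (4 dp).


V = 111.9 * 58.9 * 65.1 = 429068.241 mm^3 = 429.068241 cm^3
Mass = 429.068241 * 7.18 / 1000 = 3.08070997 kg
Cost = 3.08070997 * 171.5 = 528.3418 $


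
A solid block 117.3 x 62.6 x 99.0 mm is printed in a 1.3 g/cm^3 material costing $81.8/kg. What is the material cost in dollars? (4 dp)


V = 117.3 * 62.6 * 99.0 = 726955.02 mm^3 = 726.95502 cm^3
Mass = 726.95502 * 1.3 / 1000 = 0.94504153 kg
Cost = 0.94504153 * 81.8 = 77.3044 $


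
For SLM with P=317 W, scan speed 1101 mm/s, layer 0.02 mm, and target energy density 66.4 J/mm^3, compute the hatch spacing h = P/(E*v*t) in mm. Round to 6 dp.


h = 317 / (66.4*1101*0.02) = 0.216807 mm


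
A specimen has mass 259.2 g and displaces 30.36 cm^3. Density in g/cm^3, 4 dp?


rho = 259.2 / 30.36 = 8.5375 g/cm^3


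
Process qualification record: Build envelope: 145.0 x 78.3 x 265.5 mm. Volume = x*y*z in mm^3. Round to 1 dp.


V = 145.0 * 78.3 * 265.5 = 3014354.3 mm^3


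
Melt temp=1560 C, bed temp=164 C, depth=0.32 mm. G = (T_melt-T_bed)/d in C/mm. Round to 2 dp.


G = (1560-164)/0.32 = 4362.5 C/mm


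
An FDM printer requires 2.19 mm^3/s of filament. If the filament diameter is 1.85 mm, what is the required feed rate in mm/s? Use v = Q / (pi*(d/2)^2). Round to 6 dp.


A = pi*(1.85/2)^2 = 2.688025
v = 2.19 / 2.688025 = 0.814725 mm/s


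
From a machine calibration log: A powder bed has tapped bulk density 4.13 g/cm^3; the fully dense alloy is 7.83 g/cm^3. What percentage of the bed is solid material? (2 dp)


Packing = (4.13/7.83)*100 = 52.75 %


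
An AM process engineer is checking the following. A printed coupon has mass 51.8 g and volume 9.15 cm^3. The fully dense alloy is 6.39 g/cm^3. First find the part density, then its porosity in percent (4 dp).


rho_part = 51.8 / 9.15 = 5.66120219 g/cm^3
Porosity = (1 - 5.66120219/6.39)*100 = 11.4053 %


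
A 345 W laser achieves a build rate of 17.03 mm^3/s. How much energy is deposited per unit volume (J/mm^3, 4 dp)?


SE = 345 / 17.03 = 20.2584 J/mm^3


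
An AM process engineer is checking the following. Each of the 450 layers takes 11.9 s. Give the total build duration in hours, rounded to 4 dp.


t = 450 * 11.9 / 3600 = 1.4875 hrs


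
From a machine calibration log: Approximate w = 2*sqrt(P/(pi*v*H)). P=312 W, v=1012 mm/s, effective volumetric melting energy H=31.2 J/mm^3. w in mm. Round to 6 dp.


w = 2*sqrt(312/(pi*1012*31.2)) = 0.112167 mm


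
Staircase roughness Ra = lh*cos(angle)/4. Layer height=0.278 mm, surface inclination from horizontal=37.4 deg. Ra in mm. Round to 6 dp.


Ra = 0.278 * cos(37.4) / 4 = 0.055212 mm


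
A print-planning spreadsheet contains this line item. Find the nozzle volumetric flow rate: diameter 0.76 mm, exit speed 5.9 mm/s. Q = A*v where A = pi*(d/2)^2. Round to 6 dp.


A = pi*(0.76/2)^2 = 0.45364598 mm^2
Q = 0.45364598 * 5.9 = 2.676511 mm^3/s


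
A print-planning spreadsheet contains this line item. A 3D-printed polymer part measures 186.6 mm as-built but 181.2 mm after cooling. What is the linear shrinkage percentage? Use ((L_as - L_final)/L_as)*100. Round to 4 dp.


Shrinkage = ((186.6-181.2)/186.6)*100 = 2.8939 %


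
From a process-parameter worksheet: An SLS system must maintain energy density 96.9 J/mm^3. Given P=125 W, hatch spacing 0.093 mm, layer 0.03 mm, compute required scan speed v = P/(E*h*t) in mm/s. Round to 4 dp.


v = 125 / (96.9*0.093*0.03) = 462.3619 mm/s


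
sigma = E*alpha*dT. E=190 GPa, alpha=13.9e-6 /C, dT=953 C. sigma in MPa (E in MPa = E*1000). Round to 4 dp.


sigma = 190*1000 * 13.9e-6 * 953 = 2516.873 MPa


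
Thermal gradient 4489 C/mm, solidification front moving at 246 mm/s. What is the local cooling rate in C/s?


CR = 4489 * 246 = 1104294 C/s


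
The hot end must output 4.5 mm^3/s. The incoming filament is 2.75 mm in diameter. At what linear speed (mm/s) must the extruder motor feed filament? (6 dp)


A = pi*(2.75/2)^2 = 5.939574
v = 4.5 / 5.939574 = 0.75763 mm/s


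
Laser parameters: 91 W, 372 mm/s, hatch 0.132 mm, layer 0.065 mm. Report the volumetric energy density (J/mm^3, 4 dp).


E = 91 / (372*0.132*0.065) = 28.5109 J/mm^3


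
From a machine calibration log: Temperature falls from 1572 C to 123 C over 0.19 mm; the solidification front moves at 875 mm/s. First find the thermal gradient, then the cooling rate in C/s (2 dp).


G = (1572-123)/0.19 = 7626.31578947 C/mm
CR = 7626.31578947 * 875 = 6673026.32 C/s


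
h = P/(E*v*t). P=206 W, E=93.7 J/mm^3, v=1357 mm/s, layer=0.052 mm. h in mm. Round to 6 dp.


h = 206 / (93.7*1357*0.052) = 0.031156 mm


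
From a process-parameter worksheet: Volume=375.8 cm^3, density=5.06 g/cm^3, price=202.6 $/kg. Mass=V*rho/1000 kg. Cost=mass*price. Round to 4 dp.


Mass = 375.8*5.06/1000 = 1.901548 kg
Cost = 1.901548 * 202.6 = 385.2536 $


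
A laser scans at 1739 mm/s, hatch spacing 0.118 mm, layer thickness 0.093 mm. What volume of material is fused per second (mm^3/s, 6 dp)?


Rate = 1739 * 0.118 * 0.093 = 19.083786 mm^3/s


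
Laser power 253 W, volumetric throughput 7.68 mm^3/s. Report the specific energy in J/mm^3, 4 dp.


SE = 253 / 7.68 = 32.9427 J/mm^3


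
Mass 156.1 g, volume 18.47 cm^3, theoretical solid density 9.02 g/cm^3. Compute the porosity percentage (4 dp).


rho_part = 156.1 / 18.47 = 8.45154304 g/cm^3
Porosity = (1 - 8.45154304/9.02)*100 = 6.3022 %


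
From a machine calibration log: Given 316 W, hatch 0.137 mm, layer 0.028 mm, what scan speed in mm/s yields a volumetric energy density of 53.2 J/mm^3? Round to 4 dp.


v = 316 / (53.2*0.137*0.028) = 1548.4488 mm/s


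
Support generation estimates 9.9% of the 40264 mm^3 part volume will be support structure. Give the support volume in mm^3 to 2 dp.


V_support = 40264 * 0.099 = 3986.14 mm^3


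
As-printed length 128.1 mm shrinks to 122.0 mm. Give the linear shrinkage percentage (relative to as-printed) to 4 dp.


Shrinkage = ((128.1-122.0)/128.1)*100 = 4.7619 %


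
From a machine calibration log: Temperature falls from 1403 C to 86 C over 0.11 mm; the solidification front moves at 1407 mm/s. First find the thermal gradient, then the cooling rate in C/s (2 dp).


G = (1403-86)/0.11 = 11972.72727273 C/mm
CR = 11972.72727273 * 1407 = 16845627.27 C/s


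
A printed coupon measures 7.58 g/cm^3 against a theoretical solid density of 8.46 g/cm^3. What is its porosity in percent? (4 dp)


Porosity = (1-7.58/8.46)*100 = 10.4019 %


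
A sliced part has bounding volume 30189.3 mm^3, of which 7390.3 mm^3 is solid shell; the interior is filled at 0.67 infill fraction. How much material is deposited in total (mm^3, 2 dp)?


V_infill = (30189.3 - 7390.3) * 0.67 = 15275.33
V_total = 7390.3 + 15275.33 = 22665.63 mm^3


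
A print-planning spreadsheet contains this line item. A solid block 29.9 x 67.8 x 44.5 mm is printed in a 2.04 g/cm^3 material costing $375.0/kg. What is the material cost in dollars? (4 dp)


V = 29.9 * 67.8 * 44.5 = 90211.29 mm^3 = 90.21129 cm^3
Mass = 90.21129 * 2.04 / 1000 = 0.18403103 kg
Cost = 0.18403103 * 375.0 = 69.0116 $


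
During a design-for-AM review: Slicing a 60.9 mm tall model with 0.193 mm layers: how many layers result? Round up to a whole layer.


Layers = ceil(60.9/0.193) = 316


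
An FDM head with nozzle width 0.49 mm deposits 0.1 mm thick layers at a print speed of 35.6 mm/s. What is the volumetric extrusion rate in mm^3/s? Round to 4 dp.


Rate = 0.49 * 0.1 * 35.6 = 1.7444 mm^3/s


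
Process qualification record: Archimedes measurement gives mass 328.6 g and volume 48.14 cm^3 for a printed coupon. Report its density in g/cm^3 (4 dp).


rho = 328.6 / 48.14 = 6.8259 g/cm^3


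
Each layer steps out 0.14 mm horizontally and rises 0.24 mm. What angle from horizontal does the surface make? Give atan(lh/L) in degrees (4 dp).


angle = atan(0.24/0.14) = 59.7436 degrees


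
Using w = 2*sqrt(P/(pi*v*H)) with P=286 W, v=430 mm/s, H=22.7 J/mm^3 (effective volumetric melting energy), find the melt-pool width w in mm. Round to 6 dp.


w = 2*sqrt(286/(pi*430*22.7)) = 0.193148 mm


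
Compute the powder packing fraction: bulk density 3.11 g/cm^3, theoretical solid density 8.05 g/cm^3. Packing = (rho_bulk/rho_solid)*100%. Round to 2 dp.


Packing = (3.11/8.05)*100 = 38.63 %


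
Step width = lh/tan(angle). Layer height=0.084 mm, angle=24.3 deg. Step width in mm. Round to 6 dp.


step = 0.084 / tan(24.3) = 0.186039 mm


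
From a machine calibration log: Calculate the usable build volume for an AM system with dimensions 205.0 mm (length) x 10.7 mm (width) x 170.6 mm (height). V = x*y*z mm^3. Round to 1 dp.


V = 205.0 * 10.7 * 170.6 = 374211.1 mm^3


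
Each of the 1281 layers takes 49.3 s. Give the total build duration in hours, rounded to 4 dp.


t = 1281 * 49.3 / 3600 = 17.5426 hrs


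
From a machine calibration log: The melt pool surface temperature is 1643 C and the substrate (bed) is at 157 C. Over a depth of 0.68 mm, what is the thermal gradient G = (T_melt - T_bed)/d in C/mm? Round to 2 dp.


G = (1643-157)/0.68 = 2185.29 C/mm


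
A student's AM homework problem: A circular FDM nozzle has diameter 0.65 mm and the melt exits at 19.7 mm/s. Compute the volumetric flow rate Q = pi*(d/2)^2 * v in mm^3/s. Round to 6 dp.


A = pi*(0.65/2)^2 = 0.33183072 mm^2
Q = 0.33183072 * 19.7 = 6.537065 mm^3/s


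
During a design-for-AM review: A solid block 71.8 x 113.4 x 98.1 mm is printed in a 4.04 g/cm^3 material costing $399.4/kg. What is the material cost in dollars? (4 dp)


V = 71.8 * 113.4 * 98.1 = 798741.972 mm^3 = 798.741972 cm^3
Mass = 798.741972 * 4.04 / 1000 = 3.22691757 kg
Cost = 3.22691757 * 399.4 = 1288.8309 $


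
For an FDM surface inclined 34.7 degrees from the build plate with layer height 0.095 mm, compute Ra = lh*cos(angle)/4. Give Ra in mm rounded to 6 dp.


Ra = 0.095 * cos(34.7) / 4 = 0.019526 mm


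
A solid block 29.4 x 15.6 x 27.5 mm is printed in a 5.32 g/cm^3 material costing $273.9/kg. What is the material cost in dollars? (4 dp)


V = 29.4 * 15.6 * 27.5 = 12612.6 mm^3 = 12.6126 cm^3
Mass = 12.6126 * 5.32 / 1000 = 0.06709903 kg
Cost = 0.06709903 * 273.9 = 18.3784 $


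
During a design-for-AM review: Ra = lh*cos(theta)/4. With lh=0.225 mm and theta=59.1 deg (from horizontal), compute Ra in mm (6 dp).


Ra = 0.225 * cos(59.1) / 4 = 0.028887 mm


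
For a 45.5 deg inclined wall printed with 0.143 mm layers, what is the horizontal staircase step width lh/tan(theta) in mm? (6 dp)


step = 0.143 / tan(45.5) = 0.140526 mm


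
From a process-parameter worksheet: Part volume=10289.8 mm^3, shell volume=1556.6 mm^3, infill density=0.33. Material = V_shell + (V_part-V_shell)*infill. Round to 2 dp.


V_infill = (10289.8 - 1556.6) * 0.33 = 2881.96
V_total = 1556.6 + 2881.96 = 4438.56 mm^3


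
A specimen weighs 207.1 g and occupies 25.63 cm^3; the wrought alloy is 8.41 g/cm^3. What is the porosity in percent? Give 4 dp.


rho_part = 207.1 / 25.63 = 8.08037456 g/cm^3
Porosity = (1 - 8.08037456/8.41)*100 = 3.9194 %


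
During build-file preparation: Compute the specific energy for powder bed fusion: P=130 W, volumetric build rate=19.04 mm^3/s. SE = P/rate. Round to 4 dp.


SE = 130 / 19.04 = 6.8277 J/mm^3


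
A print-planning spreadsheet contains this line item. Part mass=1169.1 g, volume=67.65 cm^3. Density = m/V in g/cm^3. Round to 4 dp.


rho = 1169.1 / 67.65 = 17.2816 g/cm^3


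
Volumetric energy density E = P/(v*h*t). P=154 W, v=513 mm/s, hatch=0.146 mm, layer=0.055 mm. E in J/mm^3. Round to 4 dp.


E = 154 / (513*0.146*0.055) = 37.3842 J/mm^3


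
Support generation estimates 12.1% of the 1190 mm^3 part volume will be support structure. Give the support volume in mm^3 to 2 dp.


V_support = 1190 * 0.121 = 143.99 mm^3


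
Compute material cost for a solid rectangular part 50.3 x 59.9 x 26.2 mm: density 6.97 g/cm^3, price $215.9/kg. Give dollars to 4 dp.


V = 50.3 * 59.9 * 26.2 = 78939.814 mm^3 = 78.939814 cm^3
Mass = 78.939814 * 6.97 / 1000 = 0.5502105 kg
Cost = 0.5502105 * 215.9 = 118.7904 $


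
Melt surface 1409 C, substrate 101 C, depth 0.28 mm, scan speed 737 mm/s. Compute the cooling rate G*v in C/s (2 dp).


G = (1409-101)/0.28 = 4671.42857143 C/mm
CR = 4671.42857143 * 737 = 3442842.86 C/s


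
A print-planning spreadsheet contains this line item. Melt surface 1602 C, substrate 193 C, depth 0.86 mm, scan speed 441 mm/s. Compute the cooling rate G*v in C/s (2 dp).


G = (1602-193)/0.86 = 1638.37209302 C/mm
CR = 1638.37209302 * 441 = 722522.09 C/s


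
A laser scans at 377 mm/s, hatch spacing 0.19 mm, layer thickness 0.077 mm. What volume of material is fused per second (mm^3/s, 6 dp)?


Rate = 377 * 0.19 * 0.077 = 5.51551 mm^3/s


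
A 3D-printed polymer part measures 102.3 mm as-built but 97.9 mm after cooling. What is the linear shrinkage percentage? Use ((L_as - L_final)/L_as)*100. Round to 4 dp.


Shrinkage = ((102.3-97.9)/102.3)*100 = 4.3011 %


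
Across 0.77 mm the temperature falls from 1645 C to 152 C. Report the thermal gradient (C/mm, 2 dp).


G = (1645-152)/0.77 = 1938.96 C/mm


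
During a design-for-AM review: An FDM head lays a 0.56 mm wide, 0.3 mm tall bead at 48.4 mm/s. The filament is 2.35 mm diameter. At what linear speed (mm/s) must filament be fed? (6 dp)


Q = 0.56 * 0.3 * 48.4 = 8.1312 mm^3/s
A_fil = pi*(2.35/2)^2 = 4.33736136 mm^2
v_feed = 8.1312 / 4.33736136 = 1.874688 mm/s


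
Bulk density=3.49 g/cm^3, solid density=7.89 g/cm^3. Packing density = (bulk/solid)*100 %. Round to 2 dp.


Packing = (3.49/7.89)*100 = 44.23 %


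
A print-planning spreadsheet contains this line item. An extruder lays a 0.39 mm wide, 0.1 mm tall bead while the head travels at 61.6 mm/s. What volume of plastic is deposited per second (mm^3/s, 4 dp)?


Rate = 0.39 * 0.1 * 61.6 = 2.4024 mm^3/s


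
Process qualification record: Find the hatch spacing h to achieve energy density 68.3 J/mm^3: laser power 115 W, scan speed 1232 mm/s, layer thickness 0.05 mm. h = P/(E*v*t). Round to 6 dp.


h = 115 / (68.3*1232*0.05) = 0.027334 mm


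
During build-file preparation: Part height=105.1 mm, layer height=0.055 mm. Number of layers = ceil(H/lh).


Layers = ceil(105.1/0.055) = 1911


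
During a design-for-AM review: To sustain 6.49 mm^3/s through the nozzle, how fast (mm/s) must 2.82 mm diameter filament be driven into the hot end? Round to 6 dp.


A = pi*(2.82/2)^2 = 6.2458
v = 6.49 / 6.2458 = 1.039098 mm/s


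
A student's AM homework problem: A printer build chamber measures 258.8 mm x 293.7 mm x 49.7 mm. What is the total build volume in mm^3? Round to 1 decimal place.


V = 258.8 * 293.7 * 49.7 = 3777675.1 mm^3


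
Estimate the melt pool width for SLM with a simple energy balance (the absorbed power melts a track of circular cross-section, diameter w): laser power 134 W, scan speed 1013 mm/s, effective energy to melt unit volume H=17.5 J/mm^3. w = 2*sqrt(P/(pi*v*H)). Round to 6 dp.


w = 2*sqrt(134/(pi*1013*17.5)) = 0.098103 mm


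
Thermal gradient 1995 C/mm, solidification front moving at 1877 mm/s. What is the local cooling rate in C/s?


CR = 1995 * 1877 = 3744615 C/s


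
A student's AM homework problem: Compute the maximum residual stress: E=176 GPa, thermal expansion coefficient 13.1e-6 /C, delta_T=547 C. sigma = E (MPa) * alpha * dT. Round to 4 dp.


sigma = 176*1000 * 13.1e-6 * 547 = 1261.1632 MPa


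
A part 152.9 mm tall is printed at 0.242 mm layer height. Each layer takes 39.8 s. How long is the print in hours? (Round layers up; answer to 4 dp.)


Layers = ceil(152.9/0.242) = 632
t = 632 * 39.8 / 3600 = 6.9871 hrs


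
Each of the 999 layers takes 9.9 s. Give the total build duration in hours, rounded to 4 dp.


t = 999 * 9.9 / 3600 = 2.7473 hrs


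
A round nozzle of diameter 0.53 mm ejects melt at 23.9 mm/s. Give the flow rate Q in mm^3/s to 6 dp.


A = pi*(0.53/2)^2 = 0.22061834 mm^2
Q = 0.22061834 * 23.9 = 5.272778 mm^3/s


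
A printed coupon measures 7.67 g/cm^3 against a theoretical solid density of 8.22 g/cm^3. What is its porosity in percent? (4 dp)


Porosity = (1-7.67/8.22)*100 = 6.691 %


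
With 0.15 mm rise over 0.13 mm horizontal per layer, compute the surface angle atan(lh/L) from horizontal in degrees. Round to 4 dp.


angle = atan(0.15/0.13) = 49.0856 degrees


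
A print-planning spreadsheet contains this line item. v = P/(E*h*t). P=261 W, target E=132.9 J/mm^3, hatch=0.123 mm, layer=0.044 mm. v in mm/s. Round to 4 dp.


v = 261 / (132.9*0.123*0.044) = 362.8756 mm/s


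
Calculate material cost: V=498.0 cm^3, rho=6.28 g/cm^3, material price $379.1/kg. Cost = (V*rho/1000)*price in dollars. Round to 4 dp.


Mass = 498.0*6.28/1000 = 3.12744 kg
Cost = 3.12744 * 379.1 = 1185.6125 $


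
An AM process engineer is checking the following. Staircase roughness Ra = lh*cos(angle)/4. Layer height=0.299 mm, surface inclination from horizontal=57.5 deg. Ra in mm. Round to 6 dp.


Ra = 0.299 * cos(57.5) / 4 = 0.040163 mm


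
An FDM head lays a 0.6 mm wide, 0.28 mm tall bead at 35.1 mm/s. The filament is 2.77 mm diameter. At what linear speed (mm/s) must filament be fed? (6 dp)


Q = 0.6 * 0.28 * 35.1 = 5.8968 mm^3/s
A_fil = pi*(2.77/2)^2 = 6.02628157 mm^2
v_feed = 5.8968 / 6.02628157 = 0.978514 mm/s


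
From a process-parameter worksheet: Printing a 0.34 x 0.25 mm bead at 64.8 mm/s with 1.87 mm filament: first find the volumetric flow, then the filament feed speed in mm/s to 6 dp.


Q = 0.34 * 0.25 * 64.8 = 5.508 mm^3/s
A_fil = pi*(1.87/2)^2 = 2.74645884 mm^2
v_feed = 5.508 / 2.74645884 = 2.005492 mm/s


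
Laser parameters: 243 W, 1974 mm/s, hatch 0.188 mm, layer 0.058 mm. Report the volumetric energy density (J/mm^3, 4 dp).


E = 243 / (1974*0.188*0.058) = 11.2895 J/mm^3


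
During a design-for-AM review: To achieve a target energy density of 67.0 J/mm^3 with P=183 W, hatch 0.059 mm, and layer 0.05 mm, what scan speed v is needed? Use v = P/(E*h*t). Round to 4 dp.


v = 183 / (67.0*0.059*0.05) = 925.8791 mm/s


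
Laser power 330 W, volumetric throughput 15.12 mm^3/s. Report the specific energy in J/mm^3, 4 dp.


SE = 330 / 15.12 = 21.8254 J/mm^3


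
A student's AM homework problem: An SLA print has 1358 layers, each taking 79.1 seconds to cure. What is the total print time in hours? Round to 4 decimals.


t = 1358 * 79.1 / 3600 = 29.8383 hrs


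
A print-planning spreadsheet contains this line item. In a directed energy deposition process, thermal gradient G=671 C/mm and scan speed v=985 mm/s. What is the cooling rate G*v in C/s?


CR = 671 * 985 = 660935 C/s


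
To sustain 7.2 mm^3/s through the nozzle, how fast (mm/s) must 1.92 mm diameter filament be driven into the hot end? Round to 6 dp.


A = pi*(1.92/2)^2 = 2.895292
v = 7.2 / 2.895292 = 2.486796 mm/s


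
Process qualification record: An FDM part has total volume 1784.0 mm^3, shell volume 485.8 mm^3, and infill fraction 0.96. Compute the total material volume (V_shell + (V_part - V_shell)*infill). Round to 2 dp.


V_infill = (1784.0 - 485.8) * 0.96 = 1246.27
V_total = 485.8 + 1246.27 = 1732.07 mm^3


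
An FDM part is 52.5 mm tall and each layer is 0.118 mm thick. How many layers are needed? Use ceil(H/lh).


Layers = ceil(52.5/0.118) = 445


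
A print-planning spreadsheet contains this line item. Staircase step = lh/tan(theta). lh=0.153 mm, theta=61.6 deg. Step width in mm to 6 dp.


step = 0.153 / tan(61.6) = 0.082727 mm


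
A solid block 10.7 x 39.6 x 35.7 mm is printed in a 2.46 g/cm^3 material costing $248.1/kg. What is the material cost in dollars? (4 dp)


V = 10.7 * 39.6 * 35.7 = 15126.804 mm^3 = 15.126804 cm^3
Mass = 15.126804 * 2.46 / 1000 = 0.03721194 kg
Cost = 0.03721194 * 248.1 = 9.2323 $


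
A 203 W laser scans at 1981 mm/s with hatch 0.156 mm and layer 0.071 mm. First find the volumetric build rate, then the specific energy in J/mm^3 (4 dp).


Build rate = 1981 * 0.156 * 0.071 = 21.941556 mm^3/s
SE = 203 / 21.941556 = 9.2519 J/mm^3


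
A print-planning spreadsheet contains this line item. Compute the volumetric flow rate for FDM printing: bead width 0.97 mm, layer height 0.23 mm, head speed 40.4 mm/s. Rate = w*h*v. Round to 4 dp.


Rate = 0.97 * 0.23 * 40.4 = 9.0132 mm^3/s


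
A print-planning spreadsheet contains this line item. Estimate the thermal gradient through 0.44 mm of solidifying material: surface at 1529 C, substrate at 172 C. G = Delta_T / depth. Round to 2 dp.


G = (1529-172)/0.44 = 3084.09 C/mm


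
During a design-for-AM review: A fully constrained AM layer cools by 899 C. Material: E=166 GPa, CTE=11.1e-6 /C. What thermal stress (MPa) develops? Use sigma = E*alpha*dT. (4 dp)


sigma = 166*1000 * 11.1e-6 * 899 = 1656.4974 MPa


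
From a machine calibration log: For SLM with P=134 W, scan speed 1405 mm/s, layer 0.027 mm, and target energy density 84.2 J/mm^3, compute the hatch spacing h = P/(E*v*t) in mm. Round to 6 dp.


h = 134 / (84.2*1405*0.027) = 0.041952 mm


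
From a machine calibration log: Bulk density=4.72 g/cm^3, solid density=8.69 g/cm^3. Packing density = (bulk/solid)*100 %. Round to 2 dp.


Packing = (4.72/8.69)*100 = 54.32 %


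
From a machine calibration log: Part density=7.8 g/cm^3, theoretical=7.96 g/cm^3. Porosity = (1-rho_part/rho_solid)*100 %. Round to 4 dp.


Porosity = (1-7.8/7.96)*100 = 2.0101 %


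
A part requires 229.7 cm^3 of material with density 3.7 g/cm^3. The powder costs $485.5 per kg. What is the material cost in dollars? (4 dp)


Mass = 229.7*3.7/1000 = 0.84989 kg
Cost = 0.84989 * 485.5 = 412.6216 $


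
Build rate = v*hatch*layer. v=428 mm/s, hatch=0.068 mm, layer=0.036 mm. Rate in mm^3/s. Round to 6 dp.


Rate = 428 * 0.068 * 0.036 = 1.047744 mm^3/s


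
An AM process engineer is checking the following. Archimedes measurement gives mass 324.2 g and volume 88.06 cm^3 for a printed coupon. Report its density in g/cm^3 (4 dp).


rho = 324.2 / 88.06 = 3.6816 g/cm^3


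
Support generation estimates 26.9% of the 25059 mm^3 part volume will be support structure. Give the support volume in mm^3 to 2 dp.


V_support = 25059 * 0.269 = 6740.87 mm^3


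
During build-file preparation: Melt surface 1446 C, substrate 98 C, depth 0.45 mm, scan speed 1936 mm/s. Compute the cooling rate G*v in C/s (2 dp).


G = (1446-98)/0.45 = 2995.55555556 C/mm
CR = 2995.55555556 * 1936 = 5799395.56 C/s


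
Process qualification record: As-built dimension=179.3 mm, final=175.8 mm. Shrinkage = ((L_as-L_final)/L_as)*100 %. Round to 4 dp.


Shrinkage = ((179.3-175.8)/179.3)*100 = 1.952 %


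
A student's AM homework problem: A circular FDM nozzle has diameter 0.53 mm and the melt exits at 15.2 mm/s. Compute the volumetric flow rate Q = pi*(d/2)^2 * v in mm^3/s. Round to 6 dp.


A = pi*(0.53/2)^2 = 0.22061834 mm^2
Q = 0.22061834 * 15.2 = 3.353399 mm^3/s


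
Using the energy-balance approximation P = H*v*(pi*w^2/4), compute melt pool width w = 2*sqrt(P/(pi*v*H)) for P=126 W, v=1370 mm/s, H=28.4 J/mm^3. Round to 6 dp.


w = 2*sqrt(126/(pi*1370*28.4)) = 0.064213 mm


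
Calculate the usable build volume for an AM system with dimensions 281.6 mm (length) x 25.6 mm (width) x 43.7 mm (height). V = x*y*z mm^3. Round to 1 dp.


V = 281.6 * 25.6 * 43.7 = 315031.6 mm^3


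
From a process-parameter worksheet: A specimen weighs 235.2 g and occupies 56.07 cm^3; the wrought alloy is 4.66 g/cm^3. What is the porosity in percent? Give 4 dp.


rho_part = 235.2 / 56.07 = 4.19475655 g/cm^3
Porosity = (1 - 4.19475655/4.66)*100 = 9.9838 %


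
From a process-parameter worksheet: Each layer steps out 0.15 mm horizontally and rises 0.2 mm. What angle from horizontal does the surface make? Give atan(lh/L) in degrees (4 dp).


angle = atan(0.2/0.15) = 53.1301 degrees


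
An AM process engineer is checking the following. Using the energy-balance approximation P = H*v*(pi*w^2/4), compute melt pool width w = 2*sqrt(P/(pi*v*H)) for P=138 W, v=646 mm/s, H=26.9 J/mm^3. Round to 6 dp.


w = 2*sqrt(138/(pi*646*26.9)) = 0.100555 mm


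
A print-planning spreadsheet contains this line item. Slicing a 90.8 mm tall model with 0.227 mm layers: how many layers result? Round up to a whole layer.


Layers = ceil(90.8/0.227) = 400


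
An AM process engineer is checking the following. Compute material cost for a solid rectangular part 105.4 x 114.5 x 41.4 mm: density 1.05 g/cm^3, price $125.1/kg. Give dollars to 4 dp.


V = 105.4 * 114.5 * 41.4 = 499627.62 mm^3 = 499.62762 cm^3
Mass = 499.62762 * 1.05 / 1000 = 0.524609 kg
Cost = 0.524609 * 125.1 = 65.6286 $


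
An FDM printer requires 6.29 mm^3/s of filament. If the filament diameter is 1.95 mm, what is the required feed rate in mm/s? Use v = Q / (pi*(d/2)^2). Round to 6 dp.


A = pi*(1.95/2)^2 = 2.986477
v = 6.29 / 2.986477 = 2.106161 mm/s


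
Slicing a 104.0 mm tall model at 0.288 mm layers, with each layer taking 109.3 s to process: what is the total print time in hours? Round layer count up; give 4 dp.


Layers = ceil(104.0/0.288) = 362
t = 362 * 109.3 / 3600 = 10.9907 hrs


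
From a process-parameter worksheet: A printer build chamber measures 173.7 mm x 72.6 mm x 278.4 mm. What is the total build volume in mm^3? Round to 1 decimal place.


V = 173.7 * 72.6 * 278.4 = 3510796.6 mm^3


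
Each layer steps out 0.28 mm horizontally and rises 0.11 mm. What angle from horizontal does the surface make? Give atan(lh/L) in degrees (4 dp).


angle = atan(0.11/0.28) = 21.4477 degrees


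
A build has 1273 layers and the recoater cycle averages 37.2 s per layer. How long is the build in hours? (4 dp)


t = 1273 * 37.2 / 3600 = 13.1543 hrs


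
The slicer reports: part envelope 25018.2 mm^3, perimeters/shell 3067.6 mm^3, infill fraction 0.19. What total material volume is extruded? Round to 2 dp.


V_infill = (25018.2 - 3067.6) * 0.19 = 4170.61
V_total = 3067.6 + 4170.61 = 7238.21 mm^3


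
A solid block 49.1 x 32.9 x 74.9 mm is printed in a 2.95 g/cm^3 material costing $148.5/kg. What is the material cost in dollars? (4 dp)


V = 49.1 * 32.9 * 74.9 = 120992.711 mm^3 = 120.992711 cm^3
Mass = 120.992711 * 2.95 / 1000 = 0.3569285 kg
Cost = 0.3569285 * 148.5 = 53.0039 $


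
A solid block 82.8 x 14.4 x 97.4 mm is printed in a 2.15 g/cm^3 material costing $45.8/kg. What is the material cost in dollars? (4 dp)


V = 82.8 * 14.4 * 97.4 = 116131.968 mm^3 = 116.131968 cm^3
Mass = 116.131968 * 2.15 / 1000 = 0.24968373 kg
Cost = 0.24968373 * 45.8 = 11.4355 $


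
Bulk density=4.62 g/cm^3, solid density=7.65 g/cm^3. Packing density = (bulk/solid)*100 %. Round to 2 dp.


Packing = (4.62/7.65)*100 = 60.39 %


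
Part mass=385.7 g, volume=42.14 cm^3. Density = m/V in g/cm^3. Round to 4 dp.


rho = 385.7 / 42.14 = 9.1528 g/cm^3


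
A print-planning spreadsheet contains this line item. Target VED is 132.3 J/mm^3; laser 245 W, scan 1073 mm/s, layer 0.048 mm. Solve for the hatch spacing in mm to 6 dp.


h = 245 / (132.3*1073*0.048) = 0.035955 mm


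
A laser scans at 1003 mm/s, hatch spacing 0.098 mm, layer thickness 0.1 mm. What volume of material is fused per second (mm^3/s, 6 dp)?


Rate = 1003 * 0.098 * 0.1 = 9.8294 mm^3/s


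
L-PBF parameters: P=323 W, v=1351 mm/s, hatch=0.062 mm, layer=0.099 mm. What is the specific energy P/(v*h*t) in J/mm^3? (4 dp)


Build rate = 1351 * 0.062 * 0.099 = 8.292438 mm^3/s
SE = 323 / 8.292438 = 38.9512 J/mm^3


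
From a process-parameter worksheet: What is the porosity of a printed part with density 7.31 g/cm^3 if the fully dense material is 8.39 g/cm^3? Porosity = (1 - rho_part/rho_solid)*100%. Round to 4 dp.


Porosity = (1-7.31/8.39)*100 = 12.8725 %


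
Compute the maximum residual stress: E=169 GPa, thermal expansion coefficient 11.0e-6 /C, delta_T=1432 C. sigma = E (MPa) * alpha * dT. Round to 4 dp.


sigma = 169*1000 * 11.0e-6 * 1432 = 2662.088 MPa


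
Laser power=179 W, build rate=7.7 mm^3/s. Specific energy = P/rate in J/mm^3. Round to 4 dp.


SE = 179 / 7.7 = 23.2468 J/mm^3


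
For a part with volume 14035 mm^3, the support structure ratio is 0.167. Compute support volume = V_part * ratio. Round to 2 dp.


V_support = 14035 * 0.167 = 2343.85 mm^3


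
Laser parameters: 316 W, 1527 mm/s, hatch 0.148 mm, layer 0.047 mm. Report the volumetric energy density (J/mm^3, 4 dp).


E = 316 / (1527*0.148*0.047) = 29.7501 J/mm^3


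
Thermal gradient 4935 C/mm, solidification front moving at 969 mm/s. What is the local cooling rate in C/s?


CR = 4935 * 969 = 4782015 C/s


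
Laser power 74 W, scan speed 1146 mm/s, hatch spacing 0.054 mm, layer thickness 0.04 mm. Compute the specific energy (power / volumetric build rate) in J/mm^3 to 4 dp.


Build rate = 1146 * 0.054 * 0.04 = 2.47536 mm^3/s
SE = 74 / 2.47536 = 29.8946 J/mm^3


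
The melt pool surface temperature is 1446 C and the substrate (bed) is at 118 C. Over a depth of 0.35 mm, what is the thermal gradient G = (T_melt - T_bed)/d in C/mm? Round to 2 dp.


G = (1446-118)/0.35 = 3794.29 C/mm


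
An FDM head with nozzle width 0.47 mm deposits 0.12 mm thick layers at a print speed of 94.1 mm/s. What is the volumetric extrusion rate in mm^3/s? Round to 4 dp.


Rate = 0.47 * 0.12 * 94.1 = 5.3072 mm^3/s


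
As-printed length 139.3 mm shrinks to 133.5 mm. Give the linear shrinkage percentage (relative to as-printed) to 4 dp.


Shrinkage = ((139.3-133.5)/139.3)*100 = 4.1637 %


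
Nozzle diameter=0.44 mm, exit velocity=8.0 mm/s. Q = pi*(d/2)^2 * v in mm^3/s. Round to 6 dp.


A = pi*(0.44/2)^2 = 0.15205308 mm^2
Q = 0.15205308 * 8.0 = 1.216425 mm^3/s


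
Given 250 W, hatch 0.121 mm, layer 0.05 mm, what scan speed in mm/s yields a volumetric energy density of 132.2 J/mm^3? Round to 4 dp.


v = 250 / (132.2*0.121*0.05) = 312.5742 mm/s


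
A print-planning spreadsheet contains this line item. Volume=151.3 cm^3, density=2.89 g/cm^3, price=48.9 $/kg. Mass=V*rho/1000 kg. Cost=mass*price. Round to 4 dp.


Mass = 151.3*2.89/1000 = 0.437257 kg
Cost = 0.437257 * 48.9 = 21.3819 $


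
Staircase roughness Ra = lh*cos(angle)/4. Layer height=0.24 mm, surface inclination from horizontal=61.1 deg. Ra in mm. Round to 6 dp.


Ra = 0.24 * cos(61.1) / 4 = 0.028997 mm


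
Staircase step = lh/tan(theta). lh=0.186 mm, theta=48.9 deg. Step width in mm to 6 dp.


step = 0.186 / tan(48.9) = 0.162258 mm


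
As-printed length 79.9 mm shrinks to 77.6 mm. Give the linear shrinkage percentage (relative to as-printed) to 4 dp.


Shrinkage = ((79.9-77.6)/79.9)*100 = 2.8786 %


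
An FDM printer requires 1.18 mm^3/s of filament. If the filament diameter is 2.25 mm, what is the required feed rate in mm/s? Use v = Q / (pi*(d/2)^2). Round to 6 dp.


A = pi*(2.25/2)^2 = 3.976078
v = 1.18 / 3.976078 = 0.296775 mm/s


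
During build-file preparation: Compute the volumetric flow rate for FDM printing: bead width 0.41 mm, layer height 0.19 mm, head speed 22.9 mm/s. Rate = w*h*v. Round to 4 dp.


Rate = 0.41 * 0.19 * 22.9 = 1.7839 mm^3/s


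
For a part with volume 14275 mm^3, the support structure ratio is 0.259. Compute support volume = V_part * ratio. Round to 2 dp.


V_support = 14275 * 0.259 = 3697.23 mm^3


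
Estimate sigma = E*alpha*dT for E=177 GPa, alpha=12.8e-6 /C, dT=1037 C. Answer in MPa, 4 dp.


sigma = 177*1000 * 12.8e-6 * 1037 = 2349.4272 MPa


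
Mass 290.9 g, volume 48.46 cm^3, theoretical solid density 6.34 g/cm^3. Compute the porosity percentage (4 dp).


rho_part = 290.9 / 48.46 = 6.00288898 g/cm^3
Porosity = (1 - 6.00288898/6.34)*100 = 5.3172 %


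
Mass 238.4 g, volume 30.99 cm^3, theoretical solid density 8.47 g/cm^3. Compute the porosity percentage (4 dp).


rho_part = 238.4 / 30.99 = 7.69280413 g/cm^3
Porosity = (1 - 7.69280413/8.47)*100 = 9.1759 %


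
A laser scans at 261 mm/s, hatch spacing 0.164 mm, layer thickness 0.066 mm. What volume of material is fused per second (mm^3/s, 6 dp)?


Rate = 261 * 0.164 * 0.066 = 2.825064 mm^3/s


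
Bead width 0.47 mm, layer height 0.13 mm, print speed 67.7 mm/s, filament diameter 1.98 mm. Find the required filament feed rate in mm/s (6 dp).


Q = 0.47 * 0.13 * 67.7 = 4.13647 mm^3/s
A_fil = pi*(1.98/2)^2 = 3.07907496 mm^2
v_feed = 4.13647 / 3.07907496 = 1.343413 mm/s


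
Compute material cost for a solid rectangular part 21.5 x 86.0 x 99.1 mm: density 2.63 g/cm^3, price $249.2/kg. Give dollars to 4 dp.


V = 21.5 * 86.0 * 99.1 = 183235.9 mm^3 = 183.2359 cm^3
Mass = 183.2359 * 2.63 / 1000 = 0.48191042 kg
Cost = 0.48191042 * 249.2 = 120.0921 $


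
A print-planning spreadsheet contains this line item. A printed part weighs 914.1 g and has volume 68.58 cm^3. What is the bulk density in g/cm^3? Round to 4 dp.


rho = 914.1 / 68.58 = 13.329 g/cm^3
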